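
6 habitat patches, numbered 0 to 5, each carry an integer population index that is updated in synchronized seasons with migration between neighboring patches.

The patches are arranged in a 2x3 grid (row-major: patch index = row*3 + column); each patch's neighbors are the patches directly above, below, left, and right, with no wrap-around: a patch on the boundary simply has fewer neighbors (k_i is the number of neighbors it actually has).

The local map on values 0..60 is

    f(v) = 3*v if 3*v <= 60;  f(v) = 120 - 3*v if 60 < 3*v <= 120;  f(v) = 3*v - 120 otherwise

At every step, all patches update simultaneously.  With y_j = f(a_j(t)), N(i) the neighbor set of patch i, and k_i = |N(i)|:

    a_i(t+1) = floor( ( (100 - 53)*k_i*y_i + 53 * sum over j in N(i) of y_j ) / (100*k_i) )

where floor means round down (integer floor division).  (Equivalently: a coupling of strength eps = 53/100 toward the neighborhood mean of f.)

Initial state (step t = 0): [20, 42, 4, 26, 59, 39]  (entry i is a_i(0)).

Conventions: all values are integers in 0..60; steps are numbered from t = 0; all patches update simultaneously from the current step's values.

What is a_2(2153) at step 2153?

Answer: a_2(2153) = 44
Key observation: The state at step 14, [8, 4, 8, 8, 4, 8], reappears at step 18: the system is in a cycle of period 4 from step 14 on.  Therefore the state at step 2153 equals the state at step 14 + ((2153 - 14) mod 4) = 17, which is [44, 40, 44, 44, 40, 44].

Derivation:
t=0: [20, 42, 4, 26, 59, 39]
t=1: [40, 25, 8, 50, 35, 19]
t=2: [19, 28, 38, 18, 30, 37]
t=3: [50, 33, 14, 48, 31, 13]
t=4: [26, 27, 35, 26, 27, 36]
t=5: [41, 35, 20, 41, 34, 19]
t=6: [6, 21, 47, 6, 21, 47]
t=7: [28, 43, 30, 28, 43, 30]
t=8: [28, 17, 24, 28, 17, 24]
t=9: [39, 47, 48, 39, 47, 48]
t=10: [7, 18, 23, 7, 18, 23]
t=11: [29, 47, 51, 29, 47, 51]
t=12: [29, 25, 29, 29, 25, 29]
t=13: [36, 40, 36, 36, 40, 36]
t=14: [8, 4, 8, 8, 4, 8]
t=15: [20, 16, 20, 20, 16, 20]
t=16: [56, 52, 56, 56, 52, 56]
t=17: [44, 40, 44, 44, 40, 44]
t=18: [8, 4, 8, 8, 4, 8]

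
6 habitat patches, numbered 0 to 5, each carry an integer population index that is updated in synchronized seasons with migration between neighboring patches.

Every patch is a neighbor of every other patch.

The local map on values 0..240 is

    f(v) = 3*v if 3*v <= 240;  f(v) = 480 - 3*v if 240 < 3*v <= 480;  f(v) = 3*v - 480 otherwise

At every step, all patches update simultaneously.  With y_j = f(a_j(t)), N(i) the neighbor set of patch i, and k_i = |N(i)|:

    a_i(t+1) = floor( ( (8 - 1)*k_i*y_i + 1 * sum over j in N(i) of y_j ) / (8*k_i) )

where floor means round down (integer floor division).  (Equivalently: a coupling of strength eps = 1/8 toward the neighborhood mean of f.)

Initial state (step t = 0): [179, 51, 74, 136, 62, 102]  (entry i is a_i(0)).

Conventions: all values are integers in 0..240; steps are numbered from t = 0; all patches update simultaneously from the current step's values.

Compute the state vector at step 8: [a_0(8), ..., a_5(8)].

Simulating step by step:
t=0: [179, 51, 74, 136, 62, 102]
t=1: [70, 151, 210, 82, 179, 169]
t=2: [196, 40, 145, 216, 66, 40]
t=3: [110, 120, 57, 161, 187, 120]
t=4: [143, 118, 161, 18, 84, 118]
t=5: [58, 121, 17, 60, 208, 121]
t=6: [167, 119, 62, 172, 141, 119]
t=7: [31, 118, 171, 44, 62, 118]
t=8: [96, 124, 45, 129, 175, 124]

Answer: [96, 124, 45, 129, 175, 124]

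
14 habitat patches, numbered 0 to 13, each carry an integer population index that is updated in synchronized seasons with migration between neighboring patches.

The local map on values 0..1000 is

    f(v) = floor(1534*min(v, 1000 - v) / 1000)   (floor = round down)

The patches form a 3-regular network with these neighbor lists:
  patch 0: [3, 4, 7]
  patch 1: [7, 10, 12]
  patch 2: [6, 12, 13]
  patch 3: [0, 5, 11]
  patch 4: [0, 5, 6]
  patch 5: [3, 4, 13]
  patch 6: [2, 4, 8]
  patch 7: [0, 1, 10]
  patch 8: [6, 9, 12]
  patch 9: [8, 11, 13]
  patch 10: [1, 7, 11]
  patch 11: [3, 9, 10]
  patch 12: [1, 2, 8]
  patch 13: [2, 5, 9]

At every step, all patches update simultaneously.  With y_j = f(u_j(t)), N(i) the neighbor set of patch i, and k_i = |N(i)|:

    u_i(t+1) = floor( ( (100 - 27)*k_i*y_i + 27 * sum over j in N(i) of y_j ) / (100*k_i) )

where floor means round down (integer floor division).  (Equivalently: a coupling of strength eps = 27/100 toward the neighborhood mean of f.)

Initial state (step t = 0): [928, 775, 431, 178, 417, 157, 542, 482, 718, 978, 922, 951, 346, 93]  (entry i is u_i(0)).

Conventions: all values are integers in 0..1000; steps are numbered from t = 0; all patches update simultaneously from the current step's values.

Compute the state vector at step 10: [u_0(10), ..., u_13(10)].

Simulating step by step:
t=0: [928, 775, 431, 178, 417, 157, 542, 482, 718, 978, 922, 951, 346, 93]
t=1: [228, 376, 606, 237, 561, 270, 668, 591, 429, 82, 191, 93, 516, 187]
t=2: [404, 569, 579, 346, 605, 421, 545, 567, 604, 188, 334, 173, 707, 311]
t=3: [613, 628, 616, 524, 618, 615, 675, 646, 572, 331, 516, 313, 499, 490]
t=4: [600, 600, 611, 682, 578, 616, 528, 567, 638, 539, 685, 528, 721, 699]
t=5: [609, 589, 580, 528, 645, 573, 690, 638, 572, 672, 532, 679, 470, 506]
t=6: [601, 639, 645, 685, 552, 660, 512, 580, 631, 538, 674, 534, 699, 714]
t=7: [610, 548, 545, 518, 670, 525, 707, 619, 585, 671, 536, 673, 486, 479]
t=8: [601, 689, 682, 703, 529, 709, 493, 606, 617, 536, 679, 541, 726, 709]
t=9: [607, 484, 501, 490, 690, 471, 713, 583, 598, 675, 519, 663, 446, 473]
t=10: [607, 727, 724, 713, 505, 702, 488, 653, 595, 530, 708, 555, 690, 707]

Answer: [607, 727, 724, 713, 505, 702, 488, 653, 595, 530, 708, 555, 690, 707]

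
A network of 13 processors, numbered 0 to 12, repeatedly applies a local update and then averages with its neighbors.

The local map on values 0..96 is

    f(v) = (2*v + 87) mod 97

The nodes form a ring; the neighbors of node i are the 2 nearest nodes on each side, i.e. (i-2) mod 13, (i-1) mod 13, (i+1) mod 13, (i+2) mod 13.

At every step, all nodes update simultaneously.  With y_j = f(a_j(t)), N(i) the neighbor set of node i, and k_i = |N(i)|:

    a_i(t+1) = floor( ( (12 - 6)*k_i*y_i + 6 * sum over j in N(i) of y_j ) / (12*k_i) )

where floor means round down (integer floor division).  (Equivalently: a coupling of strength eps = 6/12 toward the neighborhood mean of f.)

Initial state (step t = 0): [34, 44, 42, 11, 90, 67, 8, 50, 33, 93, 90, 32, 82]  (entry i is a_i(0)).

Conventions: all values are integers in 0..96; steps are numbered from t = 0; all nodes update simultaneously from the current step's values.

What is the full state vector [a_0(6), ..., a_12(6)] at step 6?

Simulating step by step:
t=0: [34, 44, 42, 11, 90, 67, 8, 50, 33, 93, 90, 32, 82]
t=1: [61, 64, 64, 37, 51, 36, 33, 66, 59, 73, 67, 60, 61]
t=2: [16, 24, 34, 56, 71, 60, 51, 33, 23, 29, 23, 18, 17]
t=3: [29, 32, 41, 20, 38, 30, 63, 51, 47, 43, 34, 29, 27]
t=4: [51, 51, 60, 45, 54, 50, 46, 74, 72, 73, 60, 52, 48]
t=5: [81, 79, 39, 64, 33, 70, 62, 51, 40, 42, 38, 75, 79]
t=6: [54, 49, 56, 36, 45, 39, 39, 70, 66, 70, 62, 52, 52]

Answer: [54, 49, 56, 36, 45, 39, 39, 70, 66, 70, 62, 52, 52]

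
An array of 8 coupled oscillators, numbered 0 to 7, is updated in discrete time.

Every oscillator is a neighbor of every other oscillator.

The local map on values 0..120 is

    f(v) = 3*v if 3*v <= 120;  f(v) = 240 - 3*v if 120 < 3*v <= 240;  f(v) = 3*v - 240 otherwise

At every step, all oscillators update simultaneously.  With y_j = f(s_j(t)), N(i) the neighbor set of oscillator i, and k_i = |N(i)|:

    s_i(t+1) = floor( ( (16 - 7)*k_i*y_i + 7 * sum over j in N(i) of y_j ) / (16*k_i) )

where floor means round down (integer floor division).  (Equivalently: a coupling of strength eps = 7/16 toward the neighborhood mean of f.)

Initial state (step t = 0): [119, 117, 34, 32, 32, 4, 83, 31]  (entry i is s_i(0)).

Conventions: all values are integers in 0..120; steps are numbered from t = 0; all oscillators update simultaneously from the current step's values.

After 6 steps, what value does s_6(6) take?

Answer: s_6(6) = 75

Derivation:
t=0: [119, 117, 34, 32, 32, 4, 83, 31]
t=1: [98, 95, 90, 87, 87, 45, 44, 86]
t=2: [52, 47, 40, 35, 35, 77, 79, 34]
t=3: [81, 88, 99, 91, 91, 43, 40, 90]
t=4: [27, 37, 54, 42, 42, 81, 85, 40]
t=5: [80, 95, 78, 96, 96, 41, 47, 99]
t=6: [26, 48, 29, 50, 50, 84, 75, 54]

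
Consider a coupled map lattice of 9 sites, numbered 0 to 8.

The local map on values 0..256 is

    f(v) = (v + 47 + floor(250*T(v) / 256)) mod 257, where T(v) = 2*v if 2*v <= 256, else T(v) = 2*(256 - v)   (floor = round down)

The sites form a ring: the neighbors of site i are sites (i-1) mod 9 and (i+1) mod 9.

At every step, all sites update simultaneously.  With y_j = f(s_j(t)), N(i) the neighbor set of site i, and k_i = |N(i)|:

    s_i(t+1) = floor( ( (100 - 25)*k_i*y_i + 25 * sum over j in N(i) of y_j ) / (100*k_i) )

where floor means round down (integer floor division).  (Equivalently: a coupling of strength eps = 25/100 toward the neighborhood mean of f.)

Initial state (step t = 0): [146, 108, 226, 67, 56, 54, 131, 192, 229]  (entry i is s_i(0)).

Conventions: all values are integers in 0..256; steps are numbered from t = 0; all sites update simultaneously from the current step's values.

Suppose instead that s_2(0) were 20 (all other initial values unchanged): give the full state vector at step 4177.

Answer: [149, 149, 149, 149, 149, 149, 149, 149, 149]
Key observation: The state at step 32, [147, 147, 147, 147, 147, 147, 147, 147, 147], reappears at step 34: the system is in a cycle of period 2 from step 32 on.  Therefore the state at step 4177 equals the state at step 32 + ((4177 - 32) mod 2) = 33, which is [149, 149, 149, 149, 149, 149, 149, 149, 149].

Derivation:
t=0: [146, 108, 20, 67, 56, 54, 131, 192, 229]
t=1: [134, 113, 123, 222, 215, 201, 162, 109, 85]
t=2: [142, 131, 139, 88, 85, 101, 127, 105, 64]
t=3: [165, 162, 144, 61, 47, 91, 147, 125, 208]
t=4: [127, 136, 159, 212, 174, 85, 138, 149, 104]
t=5: [155, 157, 134, 98, 109, 66, 142, 142, 111]
t=6: [138, 143, 148, 93, 123, 213, 164, 149, 124]
t=7: [157, 153, 138, 85, 133, 100, 128, 146, 155]
t=8: [140, 145, 141, 70, 138, 105, 155, 151, 142]
t=9: [155, 152, 166, 228, 162, 112, 137, 146, 153]
t=10: [142, 142, 125, 87, 125, 126, 153, 150, 144]
t=11: [153, 154, 144, 74, 145, 159, 146, 147, 151]
t=12: [144, 144, 132, 43, 131, 141, 148, 148, 146]
t=13: [151, 153, 163, 170, 164, 155, 148, 148, 150]
t=14: [145, 143, 134, 128, 133, 141, 147, 147, 147]
t=15: [151, 153, 161, 166, 162, 155, 149, 149, 149]
t=16: [145, 143, 136, 132, 135, 141, 146, 147, 146]
t=17: [151, 153, 159, 163, 160, 155, 150, 149, 150]
t=18: [145, 143, 138, 134, 137, 142, 146, 147, 146]
t=19: [151, 153, 157, 161, 158, 154, 150, 149, 150]
t=20: [145, 143, 140, 136, 139, 143, 146, 147, 146]
t=21: [151, 153, 156, 159, 156, 153, 150, 149, 150]
t=22: [145, 143, 141, 138, 141, 144, 146, 147, 146]
t=23: [151, 153, 155, 157, 155, 152, 150, 149, 150]
t=24: [145, 144, 142, 140, 142, 144, 146, 147, 146]
t=25: [151, 152, 154, 155, 154, 152, 150, 149, 150]
t=26: [146, 144, 143, 142, 143, 145, 146, 147, 146]
t=27: [150, 151, 153, 153, 152, 151, 150, 149, 149]
t=28: [146, 145, 144, 144, 145, 146, 146, 147, 147]
t=29: [150, 151, 151, 151, 151, 150, 149, 149, 149]
t=30: [146, 146, 146, 146, 146, 146, 147, 147, 147]
t=31: [149, 150, 150, 150, 150, 149, 149, 149, 149]
t=32: [147, 147, 147, 147, 147, 147, 147, 147, 147]
t=33: [149, 149, 149, 149, 149, 149, 149, 149, 149]
t=34: [147, 147, 147, 147, 147, 147, 147, 147, 147]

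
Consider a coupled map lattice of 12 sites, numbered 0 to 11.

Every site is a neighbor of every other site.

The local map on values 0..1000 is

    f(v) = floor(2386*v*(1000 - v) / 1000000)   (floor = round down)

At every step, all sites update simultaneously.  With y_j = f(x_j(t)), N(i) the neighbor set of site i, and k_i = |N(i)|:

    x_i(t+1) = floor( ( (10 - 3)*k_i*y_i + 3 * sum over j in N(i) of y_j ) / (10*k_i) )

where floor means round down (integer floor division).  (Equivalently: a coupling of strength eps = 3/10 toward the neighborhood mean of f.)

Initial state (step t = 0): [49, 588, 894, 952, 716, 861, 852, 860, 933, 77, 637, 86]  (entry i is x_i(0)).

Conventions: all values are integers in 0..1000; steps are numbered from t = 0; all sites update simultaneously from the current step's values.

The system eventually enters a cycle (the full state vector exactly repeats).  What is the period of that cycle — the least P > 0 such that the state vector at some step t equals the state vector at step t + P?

Simulating step by step:
t=0: [49, 588, 894, 952, 716, 861, 852, 860, 933, 77, 637, 86]
t=1: [168, 482, 245, 167, 420, 285, 295, 286, 193, 207, 464, 219]
t=2: [374, 550, 447, 373, 541, 477, 484, 477, 399, 413, 549, 424]
t=3: [566, 587, 586, 566, 589, 591, 591, 591, 575, 579, 587, 582]
t=4: [583, 578, 578, 583, 577, 577, 577, 577, 581, 580, 578, 579]
t=5: [580, 581, 581, 580, 581, 581, 581, 581, 580, 581, 581, 581]
t=6: [580, 580, 580, 580, 580, 580, 580, 580, 580, 580, 580, 580]
t=7: [581, 581, 581, 581, 581, 581, 581, 581, 581, 581, 581, 581]
t=8: [580, 580, 580, 580, 580, 580, 580, 580, 580, 580, 580, 580]

Answer: 2
Key observation: The state at step 6, [580, 580, 580, 580, 580, 580, 580, 580, 580, 580, 580, 580], reappears at step 8 — and no state repeats earlier — so the cycle the system enters has period 2.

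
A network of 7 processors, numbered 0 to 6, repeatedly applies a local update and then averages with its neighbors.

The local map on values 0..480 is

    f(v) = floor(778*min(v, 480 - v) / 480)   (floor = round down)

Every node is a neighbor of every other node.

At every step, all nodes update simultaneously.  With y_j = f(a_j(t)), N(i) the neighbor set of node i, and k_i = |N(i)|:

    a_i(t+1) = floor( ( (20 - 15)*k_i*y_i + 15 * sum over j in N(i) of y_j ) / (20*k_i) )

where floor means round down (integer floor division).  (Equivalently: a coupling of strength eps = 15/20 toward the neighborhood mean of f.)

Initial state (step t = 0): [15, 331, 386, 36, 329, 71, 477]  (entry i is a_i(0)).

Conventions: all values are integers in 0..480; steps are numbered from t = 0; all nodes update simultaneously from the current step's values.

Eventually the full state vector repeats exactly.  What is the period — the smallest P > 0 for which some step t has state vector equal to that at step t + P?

Answer: 19
Key observation: The state at step 10, [353, 353, 353, 353, 353, 353, 353], reappears at step 29 — and no state repeats earlier — so the cycle the system enters has period 19.

Derivation:
t=0: [15, 331, 386, 36, 329, 71, 477]
t=1: [107, 134, 123, 112, 135, 119, 105]
t=2: [190, 195, 193, 191, 196, 192, 190]
t=3: [310, 311, 311, 311, 312, 311, 310]
t=4: [273, 273, 273, 273, 273, 273, 273]
t=5: [335, 335, 335, 335, 335, 335, 335]
t=6: [235, 235, 235, 235, 235, 235, 235]
t=7: [380, 380, 380, 380, 380, 380, 380]
t=8: [162, 162, 162, 162, 162, 162, 162]
t=9: [262, 262, 262, 262, 262, 262, 262]
t=10: [353, 353, 353, 353, 353, 353, 353]
t=11: [205, 205, 205, 205, 205, 205, 205]
t=12: [332, 332, 332, 332, 332, 332, 332]
t=13: [239, 239, 239, 239, 239, 239, 239]
t=14: [387, 387, 387, 387, 387, 387, 387]
t=15: [150, 150, 150, 150, 150, 150, 150]
t=16: [243, 243, 243, 243, 243, 243, 243]
t=17: [384, 384, 384, 384, 384, 384, 384]
t=18: [155, 155, 155, 155, 155, 155, 155]
t=19: [251, 251, 251, 251, 251, 251, 251]
t=20: [371, 371, 371, 371, 371, 371, 371]
t=21: [176, 176, 176, 176, 176, 176, 176]
t=22: [285, 285, 285, 285, 285, 285, 285]
t=23: [316, 316, 316, 316, 316, 316, 316]
t=24: [265, 265, 265, 265, 265, 265, 265]
t=25: [348, 348, 348, 348, 348, 348, 348]
t=26: [213, 213, 213, 213, 213, 213, 213]
t=27: [345, 345, 345, 345, 345, 345, 345]
t=28: [218, 218, 218, 218, 218, 218, 218]
t=29: [353, 353, 353, 353, 353, 353, 353]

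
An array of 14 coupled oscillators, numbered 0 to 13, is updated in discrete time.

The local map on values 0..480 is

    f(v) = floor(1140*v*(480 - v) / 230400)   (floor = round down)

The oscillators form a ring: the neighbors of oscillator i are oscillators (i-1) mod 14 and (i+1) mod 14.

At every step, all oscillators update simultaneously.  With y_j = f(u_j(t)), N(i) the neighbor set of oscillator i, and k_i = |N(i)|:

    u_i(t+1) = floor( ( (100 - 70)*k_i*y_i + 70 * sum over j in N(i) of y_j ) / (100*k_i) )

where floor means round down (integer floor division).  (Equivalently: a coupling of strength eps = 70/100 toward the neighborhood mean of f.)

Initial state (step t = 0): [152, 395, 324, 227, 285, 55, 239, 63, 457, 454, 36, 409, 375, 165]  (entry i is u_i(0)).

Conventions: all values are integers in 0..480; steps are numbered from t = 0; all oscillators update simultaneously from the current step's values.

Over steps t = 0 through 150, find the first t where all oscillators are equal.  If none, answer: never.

Simulating step by step:
t=0: [152, 395, 324, 227, 285, 55, 239, 63, 457, 454, 36, 409, 375, 165]  (not all equal)
t=1: [221, 223, 232, 268, 221, 229, 170, 156, 81, 63, 94, 138, 198, 231]  (not all equal)
t=2: [283, 283, 282, 282, 282, 275, 264, 221, 180, 157, 180, 229, 263, 280]  (not all equal)
t=3: [275, 275, 275, 276, 276, 278, 280, 277, 266, 261, 267, 277, 280, 278]  (not all equal)
t=4: [277, 278, 278, 278, 277, 277, 277, 278, 280, 281, 280, 278, 277, 277]  (not all equal)
t=5: [277, 277, 277, 277, 277, 278, 277, 277, 276, 276, 276, 277, 277, 278]  (not all equal)
t=6: [277, 278, 278, 278, 277, 277, 277, 278, 278, 278, 278, 278, 277, 277]  (not all equal)
t=7: [277, 277, 277, 277, 277, 278, 277, 277, 277, 277, 277, 277, 277, 278]  (not all equal)
t=8: [277, 278, 278, 278, 277, 277, 277, 278, 278, 278, 278, 278, 277, 277]  (not all equal)

Answer: never
Key observation: The state at step 6 reappears at step 8 — the system is in a cycle of period 2 from step 6 on.  No step 0..8 is synchronized, and the cycle repeats forever, so no step up to 150 (or ever) has all oscillators equal.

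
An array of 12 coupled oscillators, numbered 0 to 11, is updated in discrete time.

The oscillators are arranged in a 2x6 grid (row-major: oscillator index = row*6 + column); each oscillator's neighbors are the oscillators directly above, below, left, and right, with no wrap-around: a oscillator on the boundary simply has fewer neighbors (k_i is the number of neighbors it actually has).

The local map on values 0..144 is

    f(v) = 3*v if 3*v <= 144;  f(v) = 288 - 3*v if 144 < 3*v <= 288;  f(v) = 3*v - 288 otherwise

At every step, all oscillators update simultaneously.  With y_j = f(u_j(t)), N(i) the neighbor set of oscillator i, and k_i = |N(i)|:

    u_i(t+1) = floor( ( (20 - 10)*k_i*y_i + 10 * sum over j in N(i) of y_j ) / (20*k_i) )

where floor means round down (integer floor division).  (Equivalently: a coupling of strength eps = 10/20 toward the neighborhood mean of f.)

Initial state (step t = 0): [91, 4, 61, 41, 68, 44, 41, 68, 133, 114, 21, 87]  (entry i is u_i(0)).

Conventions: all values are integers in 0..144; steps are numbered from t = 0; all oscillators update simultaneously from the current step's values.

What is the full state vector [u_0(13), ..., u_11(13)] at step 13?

Simulating step by step:
t=0: [91, 4, 61, 41, 68, 44, 41, 68, 133, 114, 21, 87]
t=1: [41, 40, 93, 102, 95, 93, 86, 83, 96, 76, 59, 62]
t=2: [99, 88, 27, 21, 24, 30, 55, 44, 18, 51, 83, 81]
t=3: [41, 49, 64, 79, 68, 74, 96, 99, 85, 93, 61, 54]
t=4: [96, 108, 85, 57, 79, 85, 33, 33, 35, 36, 89, 105]
t=5: [33, 40, 59, 90, 54, 36, 74, 89, 92, 94, 41, 27]
t=6: [96, 98, 80, 49, 104, 105, 63, 43, 29, 28, 97, 98]
t=7: [26, 32, 63, 96, 40, 21, 81, 96, 87, 80, 20, 10]
t=8: [74, 77, 70, 44, 80, 69, 42, 28, 38, 38, 63, 45]
t=9: [78, 66, 89, 106, 76, 86, 100, 91, 103, 114, 99, 112]
t=10: [52, 60, 34, 37, 41, 42, 23, 28, 25, 37, 31, 33]
t=11: [110, 107, 100, 111, 116, 118, 88, 84, 87, 102, 102, 104]
t=12: [35, 31, 23, 37, 51, 54, 31, 32, 24, 24, 26, 33]
t=13: [99, 91, 80, 101, 120, 121, 96, 91, 75, 79, 90, 100]

Answer: [99, 91, 80, 101, 120, 121, 96, 91, 75, 79, 90, 100]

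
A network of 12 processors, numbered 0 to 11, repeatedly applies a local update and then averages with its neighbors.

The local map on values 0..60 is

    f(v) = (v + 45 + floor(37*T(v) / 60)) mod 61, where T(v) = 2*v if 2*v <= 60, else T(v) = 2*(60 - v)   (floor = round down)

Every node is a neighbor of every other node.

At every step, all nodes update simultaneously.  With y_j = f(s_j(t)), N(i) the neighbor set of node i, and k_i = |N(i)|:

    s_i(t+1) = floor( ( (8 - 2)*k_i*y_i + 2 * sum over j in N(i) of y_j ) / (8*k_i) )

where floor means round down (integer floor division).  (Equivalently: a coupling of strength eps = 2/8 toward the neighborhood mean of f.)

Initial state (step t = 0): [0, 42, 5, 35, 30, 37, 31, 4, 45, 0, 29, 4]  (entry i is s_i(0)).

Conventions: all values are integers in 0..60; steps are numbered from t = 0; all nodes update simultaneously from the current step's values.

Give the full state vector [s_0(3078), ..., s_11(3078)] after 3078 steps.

Simulating step by step:
t=0: [0, 42, 5, 35, 30, 37, 31, 4, 45, 0, 29, 4]
t=1: [46, 48, 54, 49, 50, 49, 49, 52, 47, 46, 48, 52]
t=2: [46, 46, 45, 46, 46, 46, 46, 45, 46, 46, 46, 45]
t=3: [47, 47, 47, 47, 47, 47, 47, 47, 47, 47, 47, 47]
t=4: [47, 47, 47, 47, 47, 47, 47, 47, 47, 47, 47, 47]

Answer: [47, 47, 47, 47, 47, 47, 47, 47, 47, 47, 47, 47]
Key observation: The state at step 3, [47, 47, 47, 47, 47, 47, 47, 47, 47, 47, 47, 47], reappears at step 4: the system is in a cycle of period 1 from step 3 on.  Therefore the state at step 3078 equals the state at step 3 + ((3078 - 3) mod 1) = 3, which is [47, 47, 47, 47, 47, 47, 47, 47, 47, 47, 47, 47].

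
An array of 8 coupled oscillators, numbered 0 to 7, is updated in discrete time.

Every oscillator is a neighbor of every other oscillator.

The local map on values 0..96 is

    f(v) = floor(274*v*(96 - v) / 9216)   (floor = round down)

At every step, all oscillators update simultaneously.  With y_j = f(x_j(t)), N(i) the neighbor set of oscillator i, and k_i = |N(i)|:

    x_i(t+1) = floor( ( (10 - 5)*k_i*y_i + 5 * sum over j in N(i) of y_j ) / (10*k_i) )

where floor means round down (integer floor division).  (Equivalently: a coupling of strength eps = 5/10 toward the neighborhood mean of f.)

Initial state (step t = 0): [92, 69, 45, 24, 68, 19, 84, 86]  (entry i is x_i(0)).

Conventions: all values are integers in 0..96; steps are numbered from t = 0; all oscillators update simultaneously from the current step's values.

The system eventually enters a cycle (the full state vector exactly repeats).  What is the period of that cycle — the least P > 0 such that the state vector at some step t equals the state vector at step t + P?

Simulating step by step:
t=0: [92, 69, 45, 24, 68, 19, 84, 86]
t=1: [28, 47, 53, 45, 48, 42, 36, 34]
t=2: [61, 66, 65, 66, 66, 65, 64, 63]
t=3: [61, 58, 59, 58, 58, 59, 59, 60]
t=4: [63, 64, 64, 64, 64, 64, 64, 64]
t=5: [60, 60, 60, 60, 60, 60, 60, 60]
t=6: [64, 64, 64, 64, 64, 64, 64, 64]
t=7: [60, 60, 60, 60, 60, 60, 60, 60]

Answer: 2
Key observation: The state at step 5, [60, 60, 60, 60, 60, 60, 60, 60], reappears at step 7 — and no state repeats earlier — so the cycle the system enters has period 2.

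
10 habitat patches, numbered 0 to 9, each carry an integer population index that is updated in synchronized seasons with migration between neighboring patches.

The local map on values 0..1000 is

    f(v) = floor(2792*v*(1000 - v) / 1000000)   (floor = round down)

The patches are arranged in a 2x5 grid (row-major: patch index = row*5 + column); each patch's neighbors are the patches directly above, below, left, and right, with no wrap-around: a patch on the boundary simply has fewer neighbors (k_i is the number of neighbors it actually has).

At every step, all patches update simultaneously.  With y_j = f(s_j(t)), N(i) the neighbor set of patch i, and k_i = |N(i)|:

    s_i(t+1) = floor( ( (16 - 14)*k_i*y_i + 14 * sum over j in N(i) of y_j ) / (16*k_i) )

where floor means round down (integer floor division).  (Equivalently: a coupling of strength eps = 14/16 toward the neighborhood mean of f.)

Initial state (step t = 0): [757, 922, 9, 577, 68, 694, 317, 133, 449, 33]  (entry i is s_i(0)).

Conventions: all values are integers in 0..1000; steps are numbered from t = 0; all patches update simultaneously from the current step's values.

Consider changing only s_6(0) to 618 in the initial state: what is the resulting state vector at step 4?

Simulating step by step:
t=0: [757, 922, 9, 577, 68, 694, 618, 133, 449, 33]
t=1: [410, 373, 353, 344, 358, 586, 407, 440, 404, 390]
t=2: [665, 660, 653, 647, 646, 674, 672, 663, 661, 657]
t=3: [619, 623, 629, 632, 633, 617, 619, 623, 629, 631]
t=4: [657, 655, 652, 649, 649, 658, 656, 653, 651, 649]

Answer: [657, 655, 652, 649, 649, 658, 656, 653, 651, 649]
Key observation: This trace re-runs the system from the modified initial state.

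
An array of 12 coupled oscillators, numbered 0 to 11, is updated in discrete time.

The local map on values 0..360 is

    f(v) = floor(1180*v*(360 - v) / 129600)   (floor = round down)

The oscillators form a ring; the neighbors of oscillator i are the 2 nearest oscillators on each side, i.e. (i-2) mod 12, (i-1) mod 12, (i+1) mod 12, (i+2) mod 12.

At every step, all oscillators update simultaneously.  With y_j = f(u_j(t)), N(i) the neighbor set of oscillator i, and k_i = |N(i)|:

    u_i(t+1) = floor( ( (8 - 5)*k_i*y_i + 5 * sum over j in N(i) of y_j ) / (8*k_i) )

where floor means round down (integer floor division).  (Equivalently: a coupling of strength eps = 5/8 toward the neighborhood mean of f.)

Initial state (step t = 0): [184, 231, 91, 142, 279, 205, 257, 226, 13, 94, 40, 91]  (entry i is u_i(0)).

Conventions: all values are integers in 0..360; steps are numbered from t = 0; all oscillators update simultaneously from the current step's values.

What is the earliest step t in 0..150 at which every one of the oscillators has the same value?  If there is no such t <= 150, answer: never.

Simulating step by step:
t=0: [184, 231, 91, 142, 279, 205, 257, 226, 13, 94, 40, 91]  (not all equal)
t=1: [240, 260, 247, 259, 238, 264, 216, 227, 149, 187, 166, 225]  (not all equal)
t=2: [263, 249, 251, 243, 256, 251, 270, 273, 286, 286, 284, 273]  (not all equal)
t=3: [229, 243, 246, 251, 243, 239, 223, 214, 200, 200, 203, 217]  (not all equal)
t=4: [271, 262, 257, 254, 260, 265, 275, 281, 287, 288, 286, 279]  (not all equal)
t=5: [218, 229, 236, 238, 233, 225, 213, 203, 195, 193, 197, 206]  (not all equal)
t=6: [280, 274, 269, 268, 271, 276, 282, 287, 290, 291, 289, 285]  (not all equal)
t=7: [203, 211, 217, 219, 216, 209, 200, 192, 187, 186, 188, 195]  (not all equal)
t=8: [289, 286, 283, 283, 284, 287, 289, 292, 293, 293, 293, 291]  (not all equal)
t=9: [186, 191, 194, 195, 194, 190, 186, 181, 179, 178, 179, 182]  (not all equal)
t=10: [293, 293, 293, 292, 293, 293, 293, 294, 294, 294, 294, 293]  (not all equal)
t=11: [177, 178, 178, 178, 178, 178, 177, 176, 176, 176, 176, 177]  (not all equal)
t=12: [294, 294, 294, 294, 294, 294, 294, 294, 294, 294, 294, 294]  (all equal)

Answer: 12
Key observation: Synchronization is absorbing here: once all oscillators are equal they stay equal, and step 12 is the first all-equal step.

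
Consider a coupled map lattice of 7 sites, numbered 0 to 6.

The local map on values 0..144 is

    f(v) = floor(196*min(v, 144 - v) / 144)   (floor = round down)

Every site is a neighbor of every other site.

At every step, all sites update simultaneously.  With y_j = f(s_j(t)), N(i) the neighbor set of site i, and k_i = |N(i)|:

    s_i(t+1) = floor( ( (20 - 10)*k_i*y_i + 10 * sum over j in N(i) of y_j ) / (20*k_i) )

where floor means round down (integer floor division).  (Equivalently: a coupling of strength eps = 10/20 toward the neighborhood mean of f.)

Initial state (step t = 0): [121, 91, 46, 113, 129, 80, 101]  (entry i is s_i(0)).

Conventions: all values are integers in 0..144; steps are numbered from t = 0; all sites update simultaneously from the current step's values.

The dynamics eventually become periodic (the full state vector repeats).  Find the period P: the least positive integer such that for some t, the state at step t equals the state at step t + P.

Answer: 4
Key observation: The state at step 13, [95, 95, 95, 95, 95, 95, 95], reappears at step 17 — and no state repeats earlier — so the cycle the system enters has period 4.

Derivation:
t=0: [121, 91, 46, 113, 129, 80, 101]
t=1: [43, 61, 56, 48, 39, 67, 55]
t=2: [65, 76, 73, 68, 63, 79, 72]
t=3: [89, 91, 93, 91, 88, 89, 94]
t=4: [72, 72, 70, 72, 73, 72, 70]
t=5: [97, 97, 96, 97, 96, 97, 96]
t=6: [63, 63, 64, 63, 64, 63, 64]
t=7: [85, 85, 86, 85, 86, 85, 86]
t=8: [79, 79, 78, 79, 78, 79, 78]
t=9: [88, 88, 88, 88, 88, 88, 88]
t=10: [76, 76, 76, 76, 76, 76, 76]
t=11: [92, 92, 92, 92, 92, 92, 92]
t=12: [70, 70, 70, 70, 70, 70, 70]
t=13: [95, 95, 95, 95, 95, 95, 95]
t=14: [66, 66, 66, 66, 66, 66, 66]
t=15: [89, 89, 89, 89, 89, 89, 89]
t=16: [74, 74, 74, 74, 74, 74, 74]
t=17: [95, 95, 95, 95, 95, 95, 95]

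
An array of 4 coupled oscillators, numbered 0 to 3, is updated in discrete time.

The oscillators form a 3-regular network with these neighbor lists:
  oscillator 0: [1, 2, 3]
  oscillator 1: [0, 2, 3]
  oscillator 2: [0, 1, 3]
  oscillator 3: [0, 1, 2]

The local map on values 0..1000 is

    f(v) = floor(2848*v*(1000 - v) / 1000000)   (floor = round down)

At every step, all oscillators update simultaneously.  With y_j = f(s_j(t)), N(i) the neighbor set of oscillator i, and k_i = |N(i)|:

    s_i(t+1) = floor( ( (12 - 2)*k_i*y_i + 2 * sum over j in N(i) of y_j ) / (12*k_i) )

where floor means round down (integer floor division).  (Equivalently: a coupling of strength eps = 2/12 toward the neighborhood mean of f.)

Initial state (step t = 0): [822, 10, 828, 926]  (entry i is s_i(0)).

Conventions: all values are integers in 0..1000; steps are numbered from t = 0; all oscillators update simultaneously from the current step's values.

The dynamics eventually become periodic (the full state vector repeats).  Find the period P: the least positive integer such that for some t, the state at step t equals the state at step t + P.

Answer: 2
Key observation: The state at step 14, [648, 648, 648, 648], reappears at step 16 — and no state repeats earlier — so the cycle the system enters has period 2.

Derivation:
t=0: [822, 10, 828, 926]
t=1: [381, 79, 373, 209]
t=2: [633, 272, 629, 477]
t=3: [658, 582, 660, 696]
t=4: [640, 681, 639, 611]
t=5: [655, 625, 655, 670]
t=6: [643, 662, 643, 632]
t=7: [652, 640, 652, 659]
t=8: [646, 653, 646, 640]
t=9: [650, 646, 650, 654]
t=10: [647, 650, 647, 644]
t=11: [649, 647, 649, 651]
t=12: [648, 649, 648, 647]
t=13: [649, 648, 649, 649]
t=14: [648, 648, 648, 648]
t=15: [649, 649, 649, 649]
t=16: [648, 648, 648, 648]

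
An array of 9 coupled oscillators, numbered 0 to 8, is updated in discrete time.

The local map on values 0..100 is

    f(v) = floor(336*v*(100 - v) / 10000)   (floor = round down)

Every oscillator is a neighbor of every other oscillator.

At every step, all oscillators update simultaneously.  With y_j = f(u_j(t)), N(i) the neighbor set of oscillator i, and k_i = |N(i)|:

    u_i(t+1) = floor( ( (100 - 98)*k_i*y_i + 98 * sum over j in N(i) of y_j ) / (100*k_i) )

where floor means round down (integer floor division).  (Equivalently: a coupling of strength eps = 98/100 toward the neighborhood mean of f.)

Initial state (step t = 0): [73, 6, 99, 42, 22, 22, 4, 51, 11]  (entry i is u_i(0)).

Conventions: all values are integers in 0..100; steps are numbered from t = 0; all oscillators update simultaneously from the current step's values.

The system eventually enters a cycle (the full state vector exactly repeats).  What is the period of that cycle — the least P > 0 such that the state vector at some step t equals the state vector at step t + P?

Answer: 2
Key observation: The state at step 4, [83, 83, 83, 83, 83, 83, 83, 83, 83], reappears at step 6 — and no state repeats earlier — so the cycle the system enters has period 2.

Derivation:
t=0: [73, 6, 99, 42, 22, 22, 4, 51, 11]
t=1: [43, 48, 49, 41, 44, 44, 48, 41, 46]
t=2: [82, 82, 82, 82, 82, 82, 82, 82, 82]
t=3: [49, 49, 49, 49, 49, 49, 49, 49, 49]
t=4: [83, 83, 83, 83, 83, 83, 83, 83, 83]
t=5: [47, 47, 47, 47, 47, 47, 47, 47, 47]
t=6: [83, 83, 83, 83, 83, 83, 83, 83, 83]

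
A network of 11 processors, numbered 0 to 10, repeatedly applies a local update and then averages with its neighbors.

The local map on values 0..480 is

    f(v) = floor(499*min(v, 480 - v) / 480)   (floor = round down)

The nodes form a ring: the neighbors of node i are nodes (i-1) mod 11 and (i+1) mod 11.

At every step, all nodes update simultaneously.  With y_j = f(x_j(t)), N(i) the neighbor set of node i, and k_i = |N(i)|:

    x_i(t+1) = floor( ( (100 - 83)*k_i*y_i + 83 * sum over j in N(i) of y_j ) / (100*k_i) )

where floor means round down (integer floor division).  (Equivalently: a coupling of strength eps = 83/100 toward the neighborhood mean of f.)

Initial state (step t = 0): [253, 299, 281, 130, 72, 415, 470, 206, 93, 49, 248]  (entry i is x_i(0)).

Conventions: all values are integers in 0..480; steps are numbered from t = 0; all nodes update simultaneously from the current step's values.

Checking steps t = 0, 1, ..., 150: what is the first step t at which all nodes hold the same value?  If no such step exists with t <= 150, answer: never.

Answer: never
Key observation: The state at step 23 reappears at step 25 — the system is in a cycle of period 2 from step 23 on.  No step 0..25 is synchronized, and the cycle repeats forever, so no step up to 150 (or ever) has all nodes equal.

Derivation:
t=0: [253, 299, 281, 130, 72, 415, 470, 206, 93, 49, 248]  (not all equal)
t=1: [217, 214, 169, 139, 96, 46, 118, 80, 125, 148, 159]  (not all equal)
t=2: [198, 203, 181, 138, 96, 99, 74, 118, 119, 148, 184]  (not all equal)
t=3: [201, 198, 178, 143, 118, 89, 105, 103, 135, 156, 181]  (not all equal)
t=4: [198, 197, 177, 152, 120, 111, 101, 121, 135, 163, 185]  (not all equal)
t=5: [199, 196, 181, 154, 134, 114, 117, 122, 145, 166, 187]  (not all equal)
t=6: [199, 198, 182, 162, 139, 127, 121, 133, 149, 172, 189]  (not all equal)
t=7: [201, 198, 186, 166, 148, 134, 133, 139, 157, 175, 192]  (not all equal)
t=8: [203, 201, 189, 172, 155, 144, 140, 149, 162, 181, 195]  (not all equal)
t=9: [206, 204, 193, 178, 163, 152, 150, 156, 170, 185, 199]  (not all equal)
t=10: [209, 207, 198, 184, 171, 161, 159, 164, 176, 191, 203]  (not all equal)
t=11: [213, 211, 203, 191, 178, 170, 167, 172, 183, 196, 208]  (not all equal)
t=12: [218, 216, 208, 198, 186, 178, 176, 180, 190, 203, 212]  (not all equal)
t=13: [222, 221, 214, 204, 194, 187, 185, 189, 198, 208, 218]  (not all equal)
t=14: [227, 226, 220, 211, 202, 196, 194, 198, 205, 215, 223]  (not all equal)
t=15: [232, 231, 226, 218, 210, 204, 203, 206, 213, 222, 229]  (not all equal)
t=16: [239, 237, 233, 226, 218, 214, 212, 215, 221, 229, 235]  (not all equal)
t=17: [245, 245, 240, 234, 227, 222, 222, 224, 230, 236, 243]  (not all equal)
t=18: [244, 246, 244, 242, 236, 232, 230, 234, 238, 242, 244]  (not all equal)
t=19: [244, 244, 245, 245, 244, 241, 241, 243, 245, 246, 245]  (not all equal)
t=20: [244, 244, 244, 244, 245, 246, 247, 246, 244, 243, 244]  (not all equal)
t=21: [245, 245, 245, 244, 244, 243, 242, 243, 244, 245, 245]  (not all equal)
t=22: [244, 244, 244, 244, 245, 246, 246, 246, 245, 244, 244]  (not all equal)
t=23: [245, 245, 245, 244, 244, 243, 243, 243, 244, 244, 245]  (not all equal)
t=24: [244, 244, 244, 244, 245, 245, 246, 245, 245, 244, 244]  (not all equal)
t=25: [245, 245, 245, 244, 244, 243, 243, 243, 244, 244, 245]  (not all equal)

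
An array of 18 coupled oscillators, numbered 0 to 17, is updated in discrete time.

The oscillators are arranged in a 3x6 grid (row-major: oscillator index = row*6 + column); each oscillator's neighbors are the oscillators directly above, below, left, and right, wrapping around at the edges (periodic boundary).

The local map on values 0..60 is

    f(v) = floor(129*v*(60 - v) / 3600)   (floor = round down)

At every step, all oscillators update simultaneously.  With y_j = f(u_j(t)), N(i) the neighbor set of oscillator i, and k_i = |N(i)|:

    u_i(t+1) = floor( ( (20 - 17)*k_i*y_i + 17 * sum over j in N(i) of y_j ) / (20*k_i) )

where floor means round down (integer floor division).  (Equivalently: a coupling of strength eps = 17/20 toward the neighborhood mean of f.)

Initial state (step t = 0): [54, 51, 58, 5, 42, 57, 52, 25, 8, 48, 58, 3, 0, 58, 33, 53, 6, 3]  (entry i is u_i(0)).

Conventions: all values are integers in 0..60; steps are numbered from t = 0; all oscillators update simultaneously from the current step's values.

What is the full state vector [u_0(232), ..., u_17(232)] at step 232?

Simulating step by step:
t=0: [54, 51, 58, 5, 42, 57, 52, 25, 8, 48, 58, 3, 0, 58, 33, 53, 6, 3]
t=1: [9, 13, 15, 14, 10, 11, 12, 14, 20, 11, 14, 7, 7, 17, 12, 17, 12, 5]
t=2: [17, 22, 23, 21, 20, 14, 16, 23, 22, 24, 18, 17, 17, 20, 25, 21, 18, 15]
t=3: [25, 28, 29, 29, 26, 25, 26, 28, 30, 28, 27, 24, 25, 28, 29, 29, 27, 25]
t=4: [31, 31, 32, 31, 31, 30, 31, 31, 32, 31, 31, 30, 31, 31, 32, 31, 31, 30]
t=5: [32, 32, 32, 32, 32, 32, 32, 32, 32, 32, 32, 32, 32, 32, 32, 32, 32, 32]
t=6: [32, 32, 32, 32, 32, 32, 32, 32, 32, 32, 32, 32, 32, 32, 32, 32, 32, 32]

Answer: [32, 32, 32, 32, 32, 32, 32, 32, 32, 32, 32, 32, 32, 32, 32, 32, 32, 32]
Key observation: The state at step 5, [32, 32, 32, 32, 32, 32, 32, 32, 32, 32, 32, 32, 32, 32, 32, 32, 32, 32], reappears at step 6: the system is in a cycle of period 1 from step 5 on.  Therefore the state at step 232 equals the state at step 5 + ((232 - 5) mod 1) = 5, which is [32, 32, 32, 32, 32, 32, 32, 32, 32, 32, 32, 32, 32, 32, 32, 32, 32, 32].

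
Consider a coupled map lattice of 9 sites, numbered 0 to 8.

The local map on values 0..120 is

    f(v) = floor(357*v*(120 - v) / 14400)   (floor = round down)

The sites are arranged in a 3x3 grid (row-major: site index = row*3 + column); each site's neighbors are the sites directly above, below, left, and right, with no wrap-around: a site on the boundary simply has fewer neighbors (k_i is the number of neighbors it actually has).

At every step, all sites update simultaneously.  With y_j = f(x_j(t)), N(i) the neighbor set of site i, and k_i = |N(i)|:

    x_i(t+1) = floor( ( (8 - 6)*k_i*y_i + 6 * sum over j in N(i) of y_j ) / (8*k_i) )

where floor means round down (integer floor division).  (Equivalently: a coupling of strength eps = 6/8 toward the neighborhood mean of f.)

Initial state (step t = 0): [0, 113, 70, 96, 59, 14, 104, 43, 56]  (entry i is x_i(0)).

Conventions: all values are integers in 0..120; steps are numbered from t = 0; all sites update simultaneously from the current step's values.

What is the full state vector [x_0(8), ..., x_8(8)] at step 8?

Simulating step by step:
t=0: [0, 113, 70, 96, 59, 14, 104, 43, 56]
t=1: [28, 48, 42, 46, 58, 74, 62, 75, 66]
t=2: [79, 79, 83, 81, 85, 85, 84, 87, 84]
t=3: [79, 77, 76, 76, 74, 74, 74, 73, 72]
t=4: [81, 82, 82, 82, 83, 83, 83, 84, 84]
t=5: [77, 77, 76, 76, 76, 75, 75, 75, 74]
t=6: [82, 82, 82, 82, 82, 82, 82, 83, 83]
t=7: [77, 77, 77, 77, 76, 76, 76, 76, 76]
t=8: [82, 82, 82, 82, 82, 82, 82, 82, 82]

Answer: [82, 82, 82, 82, 82, 82, 82, 82, 82]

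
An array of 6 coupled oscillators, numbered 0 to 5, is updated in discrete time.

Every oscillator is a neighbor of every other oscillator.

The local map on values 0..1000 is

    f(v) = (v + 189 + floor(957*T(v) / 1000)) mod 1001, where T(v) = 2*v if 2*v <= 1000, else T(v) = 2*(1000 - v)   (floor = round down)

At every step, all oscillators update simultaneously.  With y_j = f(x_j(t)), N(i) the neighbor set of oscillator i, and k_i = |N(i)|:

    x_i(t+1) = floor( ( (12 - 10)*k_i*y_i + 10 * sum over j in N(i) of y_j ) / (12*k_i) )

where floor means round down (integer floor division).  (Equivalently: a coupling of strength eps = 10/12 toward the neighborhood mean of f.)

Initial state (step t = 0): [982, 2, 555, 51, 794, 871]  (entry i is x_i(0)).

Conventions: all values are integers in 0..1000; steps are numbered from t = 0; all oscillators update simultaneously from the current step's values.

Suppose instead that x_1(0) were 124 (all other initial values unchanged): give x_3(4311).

Answer: x_3(4311) = 570
Key observation: The state at step 22, [581, 581, 581, 581, 581, 581], reappears at step 24: the system is in a cycle of period 2 from step 22 on.  Therefore the state at step 4311 equals the state at step 22 + ((4311 - 22) mod 2) = 23, which is [570, 570, 570, 570, 570, 570].

Derivation:
t=0: [982, 124, 555, 51, 794, 871]
t=1: [394, 394, 394, 394, 394, 394]
t=2: [336, 336, 336, 336, 336, 336]
t=3: [167, 167, 167, 167, 167, 167]
t=4: [675, 675, 675, 675, 675, 675]
t=5: [485, 485, 485, 485, 485, 485]
t=6: [601, 601, 601, 601, 601, 601]
t=7: [552, 552, 552, 552, 552, 552]
t=8: [597, 597, 597, 597, 597, 597]
t=9: [556, 556, 556, 556, 556, 556]
t=10: [593, 593, 593, 593, 593, 593]
t=11: [559, 559, 559, 559, 559, 559]
t=12: [591, 591, 591, 591, 591, 591]
t=13: [561, 561, 561, 561, 561, 561]
t=14: [589, 589, 589, 589, 589, 589]
t=15: [563, 563, 563, 563, 563, 563]
t=16: [587, 587, 587, 587, 587, 587]
t=17: [565, 565, 565, 565, 565, 565]
t=18: [585, 585, 585, 585, 585, 585]
t=19: [567, 567, 567, 567, 567, 567]
t=20: [583, 583, 583, 583, 583, 583]
t=21: [569, 569, 569, 569, 569, 569]
t=22: [581, 581, 581, 581, 581, 581]
t=23: [570, 570, 570, 570, 570, 570]
t=24: [581, 581, 581, 581, 581, 581]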